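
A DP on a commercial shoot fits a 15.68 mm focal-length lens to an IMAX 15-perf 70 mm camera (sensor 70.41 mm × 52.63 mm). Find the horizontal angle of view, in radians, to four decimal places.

2.3036 rad

Angle of view α = 2·arctan(w/2f) with w = 70.41 mm and f = 15.68 mm.
w/2f = 2.24522; arctan(2.24522) ≈ 1.1518 rad, so α ≈ 2.3036 rad.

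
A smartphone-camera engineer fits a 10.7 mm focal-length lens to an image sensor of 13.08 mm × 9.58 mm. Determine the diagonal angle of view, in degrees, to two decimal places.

74.30°

Sensor diagonal = √(13.08² + 9.58²) = √262.8628 ≈ 16.2130 mm.
Angle of view α = 2·arctan(d/2f) with d = 16.2130 mm and f = 10.7 mm.
d/2f = 0.75762; arctan(0.75762) ≈ 37.1483°, so α ≈ 74.2965°.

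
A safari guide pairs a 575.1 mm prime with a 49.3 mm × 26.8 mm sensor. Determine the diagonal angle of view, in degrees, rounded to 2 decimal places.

5.59°

Sensor diagonal = √(49.3² + 26.8²) = √3148.7300 ≈ 56.1135 mm.
Angle of view α = 2·arctan(d/2f) with d = 56.1135 mm and f = 575.1 mm.
d/2f = 0.04879; arctan(0.04879) ≈ 2.7930°, so α ≈ 5.5860°.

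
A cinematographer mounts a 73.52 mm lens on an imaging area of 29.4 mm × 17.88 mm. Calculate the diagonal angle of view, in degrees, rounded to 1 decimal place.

Sensor diagonal = √(29.4² + 17.88²) = √1184.0544 ≈ 34.4101 mm.
Angle of view α = 2·arctan(d/2f) with d = 34.4101 mm and f = 73.52 mm.
d/2f = 0.23402; arctan(0.23402) ≈ 13.1713°, so α ≈ 26.3425°.

26.3°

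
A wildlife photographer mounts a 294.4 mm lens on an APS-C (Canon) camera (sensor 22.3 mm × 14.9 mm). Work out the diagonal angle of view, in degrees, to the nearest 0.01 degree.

5.22°

Sensor diagonal = √(22.3² + 14.9²) = √719.3000 ≈ 26.8198 mm.
Angle of view α = 2·arctan(d/2f) with d = 26.8198 mm and f = 294.4 mm.
d/2f = 0.04555; arctan(0.04555) ≈ 2.6080°, so α ≈ 5.2160°.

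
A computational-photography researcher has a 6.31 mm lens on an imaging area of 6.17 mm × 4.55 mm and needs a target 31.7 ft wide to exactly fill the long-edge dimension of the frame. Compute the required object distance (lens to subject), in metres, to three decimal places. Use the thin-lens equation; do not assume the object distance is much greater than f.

W: 31.7 ft × 304.8 mm/ft = 9662.16 mm.
Magnification m = w/W = dᵢ/dₒ; combined with 1/f = 1/dₒ + 1/dᵢ this gives dₒ = f·(1 + W/w).
dₒ = 6.31 mm × (1 + 9662.16/6.17) = 6.31 × 1566.9902 ≈ 9887.708 mm = 9.88771 m.

9.888 m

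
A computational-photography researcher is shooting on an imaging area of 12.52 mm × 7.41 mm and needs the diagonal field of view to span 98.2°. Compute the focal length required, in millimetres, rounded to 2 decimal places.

Sensor diagonal = √(12.52² + 7.41²) = √211.6585 ≈ 14.5485 mm.
From α = 2·arctan(d/2f) we get f = d / (2·tan(α/2)).
With d = 14.5485 mm and α/2 = 49.1°, tan(α/2) ≈ 1.15443, so f ≈ 14.5485 / 2.30886 ≈ 6.3011 mm.

6.30 mm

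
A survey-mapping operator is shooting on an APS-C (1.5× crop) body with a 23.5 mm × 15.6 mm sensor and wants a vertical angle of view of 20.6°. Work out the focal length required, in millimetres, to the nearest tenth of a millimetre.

From α = 2·arctan(h/2f) we get f = h / (2·tan(α/2)).
With h = 15.6 mm and α/2 = 10.3°, tan(α/2) ≈ 0.18173, so f ≈ 15.6 / 0.36346 ≈ 42.9206 mm.

42.9 mm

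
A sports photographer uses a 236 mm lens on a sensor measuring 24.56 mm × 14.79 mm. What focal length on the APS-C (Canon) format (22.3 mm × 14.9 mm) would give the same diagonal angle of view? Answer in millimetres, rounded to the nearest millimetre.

221 mm

Sensor diagonal = √(24.56² + 14.79²) = √821.9377 ≈ 28.6695 mm.
Sensor diagonal = √(22.3² + 14.9²) = √719.3000 ≈ 26.8198 mm.
Equal angle of view means equal diagonal/f ratio, so f₂ = f₁ · (diagonal₂/diagonal₁) = 236 × 26.8198/28.6695.
f₂ = 236 × 0.93548 ≈ 220.774 mm.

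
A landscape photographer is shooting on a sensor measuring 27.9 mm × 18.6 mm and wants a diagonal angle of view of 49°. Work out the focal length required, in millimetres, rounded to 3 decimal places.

36.789 mm

Sensor diagonal = √(27.9² + 18.6²) = √1124.3700 ≈ 33.5316 mm.
From α = 2·arctan(d/2f) we get f = d / (2·tan(α/2)).
With d = 33.5316 mm and α/2 = 24.5°, tan(α/2) ≈ 0.45573, so f ≈ 33.5316 / 0.91145 ≈ 36.7892 mm.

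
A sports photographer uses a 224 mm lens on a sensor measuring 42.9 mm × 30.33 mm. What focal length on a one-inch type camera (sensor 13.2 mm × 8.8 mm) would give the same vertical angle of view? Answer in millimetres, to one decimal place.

Equal angle of view means equal height/f ratio, so f₂ = f₁ · (height₂/height₁) = 224 × 8.8/30.33.
f₂ = 224 × 0.29014 ≈ 64.992 mm.

65.0 mm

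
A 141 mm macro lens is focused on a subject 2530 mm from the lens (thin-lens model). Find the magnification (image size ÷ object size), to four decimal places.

Thin lens: 1/f = 1/dₒ + 1/dᵢ → 1/dᵢ = 1/141 − 1/2530 = 0.0066969 mm⁻¹, so dᵢ ≈ 149.3219 mm.
Magnification m = dᵢ/dₒ = 149.3219/2530 ≈ 0.05902.

0.0590×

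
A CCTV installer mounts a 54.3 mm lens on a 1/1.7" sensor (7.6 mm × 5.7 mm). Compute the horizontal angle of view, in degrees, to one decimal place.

8.0°

Angle of view α = 2·arctan(w/2f) with w = 7.6 mm and f = 54.3 mm.
w/2f = 0.06998; arctan(0.06998) ≈ 4.0031°, so α ≈ 8.0062°.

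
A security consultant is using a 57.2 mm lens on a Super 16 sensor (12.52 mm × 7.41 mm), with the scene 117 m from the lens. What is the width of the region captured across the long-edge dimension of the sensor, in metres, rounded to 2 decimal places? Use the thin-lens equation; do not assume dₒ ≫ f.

25.60 m

dₒ: 117 m = 117000 mm.
Similar triangles through the lens centre give W/dₒ = w/dᵢ; with 1/f = 1/dₒ + 1/dᵢ this gives W = w·(dₒ − f)/f.
W = 12.52 mm × (117000 − 57.2) / 57.2 = 12.52 × 2044.4545 ≈ 25596.571 mm = 25.5966 m.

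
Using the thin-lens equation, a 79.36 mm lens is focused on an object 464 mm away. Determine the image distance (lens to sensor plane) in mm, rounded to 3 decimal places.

1/dᵢ = 1/f − 1/dₒ = 1/79.36 − 1/464 = 0.0104456 mm⁻¹.
dᵢ = 1/0.0104456 ≈ 95.7338 mm.

95.734 mm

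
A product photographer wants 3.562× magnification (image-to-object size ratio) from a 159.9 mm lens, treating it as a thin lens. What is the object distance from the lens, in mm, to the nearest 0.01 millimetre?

With m = dᵢ/dₒ and 1/f = 1/dₒ + 1/dᵢ, substituting dᵢ = m·dₒ gives 1/f = (1 + 1/m)/dₒ, hence dₒ = f·(1 + 1/m).
dₒ = 159.9 × (1 + 1/3.562) = 159.9 × 1.28074 ≈ 204.791 mm.

204.79 mm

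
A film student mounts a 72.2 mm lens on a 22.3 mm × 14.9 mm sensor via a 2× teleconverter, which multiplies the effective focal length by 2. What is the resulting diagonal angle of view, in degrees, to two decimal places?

Effective focal length f = 72.2 × 2 = 144.4 mm.
Sensor diagonal = √(22.3² + 14.9²) = √719.3000 ≈ 26.8198 mm.
α = 2·arctan(26.820 / (2 × 144.4)) = 2·arctan(0.09287) ≈ 10.6113°.

10.61°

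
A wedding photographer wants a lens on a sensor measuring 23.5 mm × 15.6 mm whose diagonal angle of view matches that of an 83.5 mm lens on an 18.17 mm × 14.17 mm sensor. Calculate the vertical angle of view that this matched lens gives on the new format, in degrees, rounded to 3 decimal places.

8.728°

Sensor diagonal = √(18.17² + 14.17²) = √530.9378 ≈ 23.0421 mm.
Sensor diagonal = √(23.5² + 15.6²) = √795.6100 ≈ 28.2066 mm.
Equal diagonal AOV ⇒ f₂ = f₁ · 28.2066/23.0421 = 83.5 × 1.22413 ≈ 102.2150 mm.
Vertical AOV on the new format = 2·arctan(15.6 / (2 × 102.2150)) = 2·arctan(0.07631) ≈ 8.7275°.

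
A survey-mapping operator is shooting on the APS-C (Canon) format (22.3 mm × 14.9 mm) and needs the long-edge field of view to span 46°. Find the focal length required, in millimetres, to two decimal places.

26.27 mm

From α = 2·arctan(w/2f) we get f = w / (2·tan(α/2)).
With w = 22.3 mm and α/2 = 23°, tan(α/2) ≈ 0.42447, so f ≈ 22.3 / 0.84895 ≈ 26.2678 mm.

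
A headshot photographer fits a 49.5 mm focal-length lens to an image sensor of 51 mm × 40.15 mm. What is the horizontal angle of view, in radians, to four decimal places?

0.9514 rad

Angle of view α = 2·arctan(w/2f) with w = 51 mm and f = 49.5 mm.
w/2f = 0.51515; arctan(0.51515) ≈ 0.4757 rad, so α ≈ 0.9514 rad.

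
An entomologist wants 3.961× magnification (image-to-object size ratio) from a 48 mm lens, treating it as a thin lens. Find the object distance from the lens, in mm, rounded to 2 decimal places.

With m = dᵢ/dₒ and 1/f = 1/dₒ + 1/dᵢ, substituting dᵢ = m·dₒ gives 1/f = (1 + 1/m)/dₒ, hence dₒ = f·(1 + 1/m).
dₒ = 48 × (1 + 1/3.961) = 48 × 1.25246 ≈ 60.118 mm.

60.12 mm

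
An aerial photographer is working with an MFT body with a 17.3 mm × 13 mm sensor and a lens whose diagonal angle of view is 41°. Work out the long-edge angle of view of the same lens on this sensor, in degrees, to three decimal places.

33.283°

Sensor diagonal = √(17.3² + 13²) = √468.2900 ≈ 21.6400 mm.
From the diagonal AOV: f = 21.6400 / (2·tan(20.5°)) = 21.6400 / 0.74777 ≈ 28.9394 mm.
Long-edge AOV = 2·arctan(17.3 / (2 × 28.9394)) = 2·arctan(0.29890) ≈ 33.2828°.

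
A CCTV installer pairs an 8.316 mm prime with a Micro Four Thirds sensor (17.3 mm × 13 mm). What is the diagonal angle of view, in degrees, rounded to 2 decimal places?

Sensor diagonal = √(17.3² + 13²) = √468.2900 ≈ 21.6400 mm.
Angle of view α = 2·arctan(d/2f) with d = 21.6400 mm and f = 8.316 mm.
d/2f = 1.30111; arctan(1.30111) ≈ 52.4550°, so α ≈ 104.9099°.

104.91°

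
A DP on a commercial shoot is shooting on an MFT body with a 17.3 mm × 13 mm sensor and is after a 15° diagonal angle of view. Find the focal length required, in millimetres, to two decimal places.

Sensor diagonal = √(17.3² + 13²) = √468.2900 ≈ 21.6400 mm.
From α = 2·arctan(d/2f) we get f = d / (2·tan(α/2)).
With d = 21.6400 mm and α/2 = 7.5°, tan(α/2) ≈ 0.13165, so f ≈ 21.6400 / 0.26330 ≈ 82.1861 mm.

82.19 mm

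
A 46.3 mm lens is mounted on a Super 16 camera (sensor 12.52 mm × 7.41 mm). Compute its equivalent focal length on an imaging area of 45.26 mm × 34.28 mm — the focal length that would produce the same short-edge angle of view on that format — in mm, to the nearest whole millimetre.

214 mm

Equal angle of view means equal height/f ratio, so f₂ = f₁ · (height₂/height₁) = 46.3 × 34.28/7.41.
f₂ = 46.3 × 4.62618 ≈ 214.192 mm.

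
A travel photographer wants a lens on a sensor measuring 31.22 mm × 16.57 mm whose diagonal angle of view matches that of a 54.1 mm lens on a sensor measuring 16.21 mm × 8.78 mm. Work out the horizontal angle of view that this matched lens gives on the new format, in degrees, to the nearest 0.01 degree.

Sensor diagonal = √(16.21² + 8.78²) = √339.8525 ≈ 18.4351 mm.
Sensor diagonal = √(31.22² + 16.57²) = √1249.2533 ≈ 35.3448 mm.
Equal diagonal AOV ⇒ f₂ = f₁ · 35.3448/18.4351 = 54.1 × 1.91726 ≈ 103.7235 mm.
Horizontal AOV on the new format = 2·arctan(31.22 / (2 × 103.7235)) = 2·arctan(0.15050) ≈ 17.1171°.

17.12°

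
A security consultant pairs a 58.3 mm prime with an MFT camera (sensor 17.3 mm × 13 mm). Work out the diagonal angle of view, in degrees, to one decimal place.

21.0°

Sensor diagonal = √(17.3² + 13²) = √468.2900 ≈ 21.6400 mm.
Angle of view α = 2·arctan(d/2f) with d = 21.6400 mm and f = 58.3 mm.
d/2f = 0.18559; arctan(0.18559) ≈ 10.5140°, so α ≈ 21.0280°.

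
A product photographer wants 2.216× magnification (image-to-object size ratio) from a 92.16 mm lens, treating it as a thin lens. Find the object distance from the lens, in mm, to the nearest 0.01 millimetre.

With m = dᵢ/dₒ and 1/f = 1/dₒ + 1/dᵢ, substituting dᵢ = m·dₒ gives 1/f = (1 + 1/m)/dₒ, hence dₒ = f·(1 + 1/m).
dₒ = 92.16 × (1 + 1/2.216) = 92.16 × 1.45126 ≈ 133.748 mm.

133.75 mm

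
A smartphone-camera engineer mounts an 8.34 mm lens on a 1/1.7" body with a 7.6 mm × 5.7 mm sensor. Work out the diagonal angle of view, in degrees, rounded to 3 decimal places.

59.327°

Sensor diagonal = √(7.6² + 5.7²) = √90.2500 ≈ 9.5000 mm.
Angle of view α = 2·arctan(d/2f) with d = 9.5000 mm and f = 8.34 mm.
d/2f = 0.56954; arctan(0.56954) ≈ 29.6634°, so α ≈ 59.3269°.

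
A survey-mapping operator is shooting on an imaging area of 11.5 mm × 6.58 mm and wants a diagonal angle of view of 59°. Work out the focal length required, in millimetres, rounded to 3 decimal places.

11.709 mm

Sensor diagonal = √(11.5² + 6.58²) = √175.5464 ≈ 13.2494 mm.
From α = 2·arctan(d/2f) we get f = d / (2·tan(α/2)).
With d = 13.2494 mm and α/2 = 29.5°, tan(α/2) ≈ 0.56577, so f ≈ 13.2494 / 1.13155 ≈ 11.7091 mm.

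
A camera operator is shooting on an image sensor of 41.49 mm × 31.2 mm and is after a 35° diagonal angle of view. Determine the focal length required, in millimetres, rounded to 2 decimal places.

Sensor diagonal = √(41.49² + 31.2²) = √2694.8601 ≈ 51.9120 mm.
From α = 2·arctan(d/2f) we get f = d / (2·tan(α/2)).
With d = 51.9120 mm and α/2 = 17.5°, tan(α/2) ≈ 0.31530, so f ≈ 51.9120 / 0.63060 ≈ 82.3220 mm.

82.32 mm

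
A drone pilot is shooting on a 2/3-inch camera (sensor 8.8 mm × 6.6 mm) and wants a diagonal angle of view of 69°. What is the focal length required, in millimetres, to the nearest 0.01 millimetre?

8.00 mm

Sensor diagonal = √(8.8² + 6.6²) = √121.0000 ≈ 11.0000 mm.
From α = 2·arctan(d/2f) we get f = d / (2·tan(α/2)).
With d = 11.0000 mm and α/2 = 34.5°, tan(α/2) ≈ 0.68728, so f ≈ 11.0000 / 1.37456 ≈ 8.0025 mm.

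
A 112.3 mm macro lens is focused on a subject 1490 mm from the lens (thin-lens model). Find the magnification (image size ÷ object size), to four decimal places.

0.0815×

Thin lens: 1/f = 1/dₒ + 1/dᵢ → 1/dᵢ = 1/112.3 − 1/1490 = 0.0082336 mm⁻¹, so dᵢ ≈ 121.4539 mm.
Magnification m = dᵢ/dₒ = 121.4539/1490 ≈ 0.08151.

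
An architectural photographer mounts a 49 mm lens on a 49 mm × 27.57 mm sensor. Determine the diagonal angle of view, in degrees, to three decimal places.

Sensor diagonal = √(49² + 27.57²) = √3161.1049 ≈ 56.2237 mm.
Angle of view α = 2·arctan(d/2f) with d = 56.2237 mm and f = 49 mm.
d/2f = 0.57371; arctan(0.57371) ≈ 29.8434°, so α ≈ 59.6868°.

59.687°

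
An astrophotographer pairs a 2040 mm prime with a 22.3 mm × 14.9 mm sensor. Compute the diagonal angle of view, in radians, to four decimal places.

Sensor diagonal = √(22.3² + 14.9²) = √719.3000 ≈ 26.8198 mm.
Angle of view α = 2·arctan(d/2f) with d = 26.8198 mm and f = 2040 mm.
d/2f = 0.00657; arctan(0.00657) ≈ 0.0066 rad, so α ≈ 0.0131 rad.

0.0131 rad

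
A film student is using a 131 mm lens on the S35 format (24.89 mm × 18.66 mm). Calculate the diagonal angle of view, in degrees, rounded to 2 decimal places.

13.54°

Sensor diagonal = √(24.89² + 18.66²) = √967.7077 ≈ 31.1080 mm.
Angle of view α = 2·arctan(d/2f) with d = 31.1080 mm and f = 131 mm.
d/2f = 0.11873; arctan(0.11873) ≈ 6.7712°, so α ≈ 13.5424°.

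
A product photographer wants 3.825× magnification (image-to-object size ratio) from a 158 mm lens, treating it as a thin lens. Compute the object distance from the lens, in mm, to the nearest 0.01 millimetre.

With m = dᵢ/dₒ and 1/f = 1/dₒ + 1/dᵢ, substituting dᵢ = m·dₒ gives 1/f = (1 + 1/m)/dₒ, hence dₒ = f·(1 + 1/m).
dₒ = 158 × (1 + 1/3.825) = 158 × 1.26144 ≈ 199.307 mm.

199.31 mm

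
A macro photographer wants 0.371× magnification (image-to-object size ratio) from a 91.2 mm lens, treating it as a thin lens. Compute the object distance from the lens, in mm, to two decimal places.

With m = dᵢ/dₒ and 1/f = 1/dₒ + 1/dᵢ, substituting dᵢ = m·dₒ gives 1/f = (1 + 1/m)/dₒ, hence dₒ = f·(1 + 1/m).
dₒ = 91.2 × (1 + 1/0.371) = 91.2 × 3.69542 ≈ 337.022 mm.

337.02 mm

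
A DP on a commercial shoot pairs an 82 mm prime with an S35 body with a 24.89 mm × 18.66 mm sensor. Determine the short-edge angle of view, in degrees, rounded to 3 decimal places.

Angle of view α = 2·arctan(h/2f) with h = 18.66 mm and f = 82 mm.
h/2f = 0.11378; arctan(0.11378) ≈ 6.4912°, so α ≈ 12.9825°.

12.982°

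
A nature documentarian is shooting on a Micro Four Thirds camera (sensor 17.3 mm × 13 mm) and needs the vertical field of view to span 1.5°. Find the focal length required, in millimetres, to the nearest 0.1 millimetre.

496.5 mm

From α = 2·arctan(h/2f) we get f = h / (2·tan(α/2)).
With h = 13 mm and α/2 = 0.75°, tan(α/2) ≈ 0.01309, so f ≈ 13 / 0.02618 ≈ 496.5351 mm.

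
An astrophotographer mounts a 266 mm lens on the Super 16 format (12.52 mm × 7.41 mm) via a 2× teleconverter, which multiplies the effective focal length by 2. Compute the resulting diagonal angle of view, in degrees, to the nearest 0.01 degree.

Effective focal length f = 266 × 2 = 532 mm.
Sensor diagonal = √(12.52² + 7.41²) = √211.6585 ≈ 14.5485 mm.
α = 2·arctan(14.548 / (2 × 532)) = 2·arctan(0.01367) ≈ 1.5668°.

1.57°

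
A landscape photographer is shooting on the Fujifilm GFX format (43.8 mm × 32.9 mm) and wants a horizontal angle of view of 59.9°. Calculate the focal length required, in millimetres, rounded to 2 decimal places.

38.01 mm

From α = 2·arctan(w/2f) we get f = w / (2·tan(α/2)).
With w = 43.8 mm and α/2 = 29.95°, tan(α/2) ≈ 0.57619, so f ≈ 43.8 / 1.15237 ≈ 38.0085 mm.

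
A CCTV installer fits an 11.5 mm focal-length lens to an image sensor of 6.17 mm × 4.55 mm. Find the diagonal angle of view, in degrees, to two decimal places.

Sensor diagonal = √(6.17² + 4.55²) = √58.7714 ≈ 7.6663 mm.
Angle of view α = 2·arctan(d/2f) with d = 7.6663 mm and f = 11.5 mm.
d/2f = 0.33332; arctan(0.33332) ≈ 18.4340°, so α ≈ 36.8680°.

36.87°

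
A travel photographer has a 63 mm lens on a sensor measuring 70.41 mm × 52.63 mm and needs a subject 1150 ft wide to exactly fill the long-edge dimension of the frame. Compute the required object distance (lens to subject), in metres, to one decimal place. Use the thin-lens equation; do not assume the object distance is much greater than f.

W: 1150 ft × 304.8 mm/ft = 350519.99 mm.
Magnification m = w/W = dᵢ/dₒ; combined with 1/f = 1/dₒ + 1/dᵢ this gives dₒ = f·(1 + W/w).
dₒ = 63 mm × (1 + 350520/70.41) = 63 × 4979.2700 ≈ 313694.008 mm = 313.694 m.

313.7 m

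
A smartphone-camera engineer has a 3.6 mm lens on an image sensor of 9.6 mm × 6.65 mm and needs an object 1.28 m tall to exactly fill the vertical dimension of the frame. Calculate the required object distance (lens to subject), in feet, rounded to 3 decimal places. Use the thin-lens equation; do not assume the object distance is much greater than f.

W: 1.28 m = 1280 mm.
Magnification m = h/W = dᵢ/dₒ; combined with 1/f = 1/dₒ + 1/dᵢ this gives dₒ = f·(1 + W/h).
dₒ = 3.6 mm × (1 + 1280/6.65) = 3.6 × 193.4812 ≈ 696.532 mm = 696.532/304.8 ft = 2.28521 ft.

2.285 ft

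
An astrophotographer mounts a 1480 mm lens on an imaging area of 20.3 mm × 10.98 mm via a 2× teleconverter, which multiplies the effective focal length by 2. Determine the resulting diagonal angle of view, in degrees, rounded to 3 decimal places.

0.447°

Effective focal length f = 1480 × 2 = 2960 mm.
Sensor diagonal = √(20.3² + 10.98²) = √532.6504 ≈ 23.0792 mm.
α = 2·arctan(23.079 / (2 × 2960)) = 2·arctan(0.00390) ≈ 0.4467°.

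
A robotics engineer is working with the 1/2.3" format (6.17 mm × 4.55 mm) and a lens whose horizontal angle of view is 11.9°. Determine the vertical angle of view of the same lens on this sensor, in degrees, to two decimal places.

From the horizontal AOV: f = 6.17 / (2·tan(5.95°)) = 6.17 / 0.20844 ≈ 29.6003 mm.
Vertical AOV = 2·arctan(4.55 / (2 × 29.6003)) = 2·arctan(0.07686) ≈ 8.7899°.

8.79°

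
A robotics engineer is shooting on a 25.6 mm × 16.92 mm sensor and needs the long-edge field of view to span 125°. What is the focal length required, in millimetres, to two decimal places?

From α = 2·arctan(w/2f) we get f = w / (2·tan(α/2)).
With w = 25.6 mm and α/2 = 62.5°, tan(α/2) ≈ 1.92098, so f ≈ 25.6 / 3.84196 ≈ 6.6633 mm.

6.66 mm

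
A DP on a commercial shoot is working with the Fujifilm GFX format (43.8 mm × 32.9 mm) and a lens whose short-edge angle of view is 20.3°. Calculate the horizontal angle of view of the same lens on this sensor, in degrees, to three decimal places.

From the short-edge AOV: f = 32.9 / (2·tan(10.15°)) = 32.9 / 0.35806 ≈ 91.8853 mm.
Horizontal AOV = 2·arctan(43.8 / (2 × 91.8853)) = 2·arctan(0.23834) ≈ 26.8116°.

26.812°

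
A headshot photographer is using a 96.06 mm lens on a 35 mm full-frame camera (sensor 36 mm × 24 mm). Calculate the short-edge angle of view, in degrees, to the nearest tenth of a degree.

14.2°

Angle of view α = 2·arctan(h/2f) with h = 24 mm and f = 96.06 mm.
h/2f = 0.12492; arctan(0.12492) ≈ 7.1206°, so α ≈ 14.2412°.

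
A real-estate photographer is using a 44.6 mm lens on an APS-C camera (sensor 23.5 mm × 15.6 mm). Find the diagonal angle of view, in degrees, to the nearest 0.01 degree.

35.10°

Sensor diagonal = √(23.5² + 15.6²) = √795.6100 ≈ 28.2066 mm.
Angle of view α = 2·arctan(d/2f) with d = 28.2066 mm and f = 44.6 mm.
d/2f = 0.31622; arctan(0.31622) ≈ 17.5478°, so α ≈ 35.0957°.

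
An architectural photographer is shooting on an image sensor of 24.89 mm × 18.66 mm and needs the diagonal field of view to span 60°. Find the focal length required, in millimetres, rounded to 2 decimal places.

26.94 mm

Sensor diagonal = √(24.89² + 18.66²) = √967.7077 ≈ 31.1080 mm.
From α = 2·arctan(d/2f) we get f = d / (2·tan(α/2)).
With d = 31.1080 mm and α/2 = 30°, tan(α/2) ≈ 0.57735, so f ≈ 31.1080 / 1.15470 ≈ 26.9403 mm.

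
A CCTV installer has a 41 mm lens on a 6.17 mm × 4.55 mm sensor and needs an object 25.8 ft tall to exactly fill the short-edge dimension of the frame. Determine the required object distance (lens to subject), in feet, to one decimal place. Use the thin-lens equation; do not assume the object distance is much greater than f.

W: 25.8 ft × 304.8 mm/ft = 7863.84 mm.
Magnification m = h/W = dᵢ/dₒ; combined with 1/f = 1/dₒ + 1/dᵢ this gives dₒ = f·(1 + W/h).
dₒ = 41 mm × (1 + 7863.84/4.55) = 41 × 1729.3164 ≈ 70901.974 mm = 70901.974/304.8 ft = 232.618 ft.

232.6 ft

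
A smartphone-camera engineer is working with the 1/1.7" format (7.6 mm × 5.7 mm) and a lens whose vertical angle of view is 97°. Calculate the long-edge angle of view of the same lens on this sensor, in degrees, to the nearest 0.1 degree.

112.9°

From the vertical AOV: f = 5.7 / (2·tan(48.5°)) = 5.7 / 2.26059 ≈ 2.5215 mm.
Long-edge AOV = 2·arctan(7.6 / (2 × 2.5215)) = 2·arctan(1.50706) ≈ 112.8680°.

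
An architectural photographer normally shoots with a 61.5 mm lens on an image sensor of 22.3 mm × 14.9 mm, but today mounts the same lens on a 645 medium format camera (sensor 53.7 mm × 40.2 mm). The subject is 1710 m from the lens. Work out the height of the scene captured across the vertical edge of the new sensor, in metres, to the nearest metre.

1118 m

The focal length stays 61.5 mm; the relevant sensor dimension is now h = 40.2 mm. Object distance dₒ = 1710 m = 1.71e+06 mm.
Thin-lens field height W = h·(dₒ − f)/f = 40.2 × (1.71e+06 − 61.5)/61.5 ≈ 1117715.898 mm = 1117.72 m.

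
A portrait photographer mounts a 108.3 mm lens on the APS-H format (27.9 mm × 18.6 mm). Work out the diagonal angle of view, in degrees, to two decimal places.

17.60°

Sensor diagonal = √(27.9² + 18.6²) = √1124.3700 ≈ 33.5316 mm.
Angle of view α = 2·arctan(d/2f) with d = 33.5316 mm and f = 108.3 mm.
d/2f = 0.15481; arctan(0.15481) ≈ 8.8000°, so α ≈ 17.6001°.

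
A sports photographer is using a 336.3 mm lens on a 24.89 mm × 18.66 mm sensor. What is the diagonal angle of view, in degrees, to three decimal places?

Sensor diagonal = √(24.89² + 18.66²) = √967.7077 ≈ 31.1080 mm.
Angle of view α = 2·arctan(d/2f) with d = 31.1080 mm and f = 336.3 mm.
d/2f = 0.04625; arctan(0.04625) ≈ 2.6481°, so α ≈ 5.2961°.

5.296°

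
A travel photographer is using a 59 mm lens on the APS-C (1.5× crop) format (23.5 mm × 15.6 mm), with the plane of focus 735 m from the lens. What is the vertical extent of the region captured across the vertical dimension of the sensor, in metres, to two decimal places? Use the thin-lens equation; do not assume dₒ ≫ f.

194.32 m

dₒ: 735 m = 735000 mm.
Similar triangles through the lens centre give W/dₒ = h/dᵢ; with 1/f = 1/dₒ + 1/dᵢ this gives W = h·(dₒ − f)/f.
W = 15.6 mm × (735000 − 59) / 59 = 15.6 × 12456.6271 ≈ 194323.383 mm = 194.323 m.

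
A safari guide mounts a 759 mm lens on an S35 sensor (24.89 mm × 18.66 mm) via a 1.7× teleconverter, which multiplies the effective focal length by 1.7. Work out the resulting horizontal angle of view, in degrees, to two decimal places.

Effective focal length f = 759 × 1.7 = 1290.3 mm.
α = 2·arctan(24.89 / (2 × 1290.3)) = 2·arctan(0.00965) ≈ 1.1052°.

1.11°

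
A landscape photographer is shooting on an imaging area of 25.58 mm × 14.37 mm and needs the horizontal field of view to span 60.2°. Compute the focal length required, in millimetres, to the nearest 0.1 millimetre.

22.1 mm

From α = 2·arctan(w/2f) we get f = w / (2·tan(α/2)).
With w = 25.58 mm and α/2 = 30.1°, tan(α/2) ≈ 0.57968, so f ≈ 25.58 / 1.15936 ≈ 22.0639 mm.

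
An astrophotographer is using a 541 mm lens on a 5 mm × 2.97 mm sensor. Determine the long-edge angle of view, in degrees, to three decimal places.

0.530°

Angle of view α = 2·arctan(w/2f) with w = 5 mm and f = 541 mm.
w/2f = 0.00462; arctan(0.00462) ≈ 0.2648°, so α ≈ 0.5295°.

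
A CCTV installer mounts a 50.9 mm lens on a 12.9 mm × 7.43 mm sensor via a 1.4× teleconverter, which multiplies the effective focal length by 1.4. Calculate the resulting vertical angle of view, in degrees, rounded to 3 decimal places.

5.969°

Effective focal length f = 50.9 × 1.4 = 71.26 mm.
α = 2·arctan(7.43 / (2 × 71.26)) = 2·arctan(0.05213) ≈ 5.9686°.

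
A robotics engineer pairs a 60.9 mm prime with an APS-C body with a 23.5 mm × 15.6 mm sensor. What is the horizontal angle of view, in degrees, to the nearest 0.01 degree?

21.84°

Angle of view α = 2·arctan(w/2f) with w = 23.5 mm and f = 60.9 mm.
w/2f = 0.19294; arctan(0.19294) ≈ 10.9204°, so α ≈ 21.8408°.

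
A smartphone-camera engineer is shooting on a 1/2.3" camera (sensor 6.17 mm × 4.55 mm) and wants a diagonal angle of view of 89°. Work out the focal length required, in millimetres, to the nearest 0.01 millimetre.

3.90 mm

Sensor diagonal = √(6.17² + 4.55²) = √58.7714 ≈ 7.6663 mm.
From α = 2·arctan(d/2f) we get f = d / (2·tan(α/2)).
With d = 7.6663 mm and α/2 = 44.5°, tan(α/2) ≈ 0.98270, so f ≈ 7.6663 / 1.96539 ≈ 3.9006 mm.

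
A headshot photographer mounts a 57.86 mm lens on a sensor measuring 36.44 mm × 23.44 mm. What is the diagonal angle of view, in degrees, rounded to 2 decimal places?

41.05°

Sensor diagonal = √(36.44² + 23.44²) = √1877.3072 ≈ 43.3279 mm.
Angle of view α = 2·arctan(d/2f) with d = 43.3279 mm and f = 57.86 mm.
d/2f = 0.37442; arctan(0.37442) ≈ 20.5269°, so α ≈ 41.0538°.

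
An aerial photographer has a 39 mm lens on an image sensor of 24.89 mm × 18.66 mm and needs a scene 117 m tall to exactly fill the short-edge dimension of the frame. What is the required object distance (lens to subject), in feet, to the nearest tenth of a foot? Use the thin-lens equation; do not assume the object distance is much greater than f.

W: 117 m = 117000 mm.
Magnification m = h/W = dᵢ/dₒ; combined with 1/f = 1/dₒ + 1/dᵢ this gives dₒ = f·(1 + W/h).
dₒ = 39 mm × (1 + 117000/18.66) = 39 × 6271.0965 ≈ 244572.762 mm = 244572.762/304.8 ft = 802.404 ft.

802.4 ft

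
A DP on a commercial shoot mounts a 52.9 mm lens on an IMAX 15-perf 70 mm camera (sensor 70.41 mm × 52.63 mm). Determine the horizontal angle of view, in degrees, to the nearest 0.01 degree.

67.29°

Angle of view α = 2·arctan(w/2f) with w = 70.41 mm and f = 52.9 mm.
w/2f = 0.66550; arctan(0.66550) ≈ 33.6438°, so α ≈ 67.2876°.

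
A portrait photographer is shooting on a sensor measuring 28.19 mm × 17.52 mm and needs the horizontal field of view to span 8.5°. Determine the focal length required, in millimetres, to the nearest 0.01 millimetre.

From α = 2·arctan(w/2f) we get f = w / (2·tan(α/2)).
With w = 28.19 mm and α/2 = 4.25°, tan(α/2) ≈ 0.07431, so f ≈ 28.19 / 0.14863 ≈ 189.6711 mm.

189.67 mm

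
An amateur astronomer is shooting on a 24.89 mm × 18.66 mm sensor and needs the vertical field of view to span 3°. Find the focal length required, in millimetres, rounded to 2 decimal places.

356.30 mm

From α = 2·arctan(h/2f) we get f = h / (2·tan(α/2)).
With h = 18.66 mm and α/2 = 1.5°, tan(α/2) ≈ 0.02619, so f ≈ 18.66 / 0.05237 ≈ 356.2983 mm.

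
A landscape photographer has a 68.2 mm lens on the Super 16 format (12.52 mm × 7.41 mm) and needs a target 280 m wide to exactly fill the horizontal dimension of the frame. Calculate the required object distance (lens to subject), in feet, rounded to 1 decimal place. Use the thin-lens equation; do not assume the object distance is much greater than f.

W: 280 m = 280000 mm.
Magnification m = w/W = dᵢ/dₒ; combined with 1/f = 1/dₒ + 1/dᵢ this gives dₒ = f·(1 + W/w).
dₒ = 68.2 mm × (1 + 280000/12.52) = 68.2 × 22365.2173 ≈ 1525307.817 mm = 1525307.817/304.8 ft = 5004.29 ft.

5004.3 ft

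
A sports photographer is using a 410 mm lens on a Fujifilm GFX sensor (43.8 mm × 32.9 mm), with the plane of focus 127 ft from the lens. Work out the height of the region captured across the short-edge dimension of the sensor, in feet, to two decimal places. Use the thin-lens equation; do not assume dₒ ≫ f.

dₒ: 127 ft × 304.8 mm/ft = 38709.60 mm.
Similar triangles through the lens centre give W/dₒ = h/dᵢ; with 1/f = 1/dₒ + 1/dᵢ this gives W = h·(dₒ − f)/f.
W = 32.9 mm × (38709.6 − 410) / 410 = 32.9 × 93.4137 ≈ 3073.309 mm = 3073.309/304.8 ft = 10.083 ft.

10.08 ft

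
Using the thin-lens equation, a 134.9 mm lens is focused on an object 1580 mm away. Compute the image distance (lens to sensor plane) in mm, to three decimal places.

1/dᵢ = 1/f − 1/dₒ = 1/134.9 − 1/1580 = 0.0067800 mm⁻¹.
dᵢ = 1/0.0067800 ≈ 147.4929 mm.

147.493 mm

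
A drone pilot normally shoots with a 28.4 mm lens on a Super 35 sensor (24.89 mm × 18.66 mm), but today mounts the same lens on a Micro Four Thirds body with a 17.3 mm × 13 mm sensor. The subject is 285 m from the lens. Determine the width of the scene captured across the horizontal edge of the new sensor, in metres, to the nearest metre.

174 m

The focal length stays 28.4 mm; the relevant sensor dimension is now w = 17.3 mm. Object distance dₒ = 285 m = 285000 mm.
Thin-lens field width W = w·(dₒ − f)/f = 17.3 × (285000 − 28.4)/28.4 ≈ 173591.855 mm = 173.592 m.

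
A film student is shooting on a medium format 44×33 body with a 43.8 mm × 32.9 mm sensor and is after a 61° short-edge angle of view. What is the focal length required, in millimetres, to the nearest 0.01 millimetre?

From α = 2·arctan(h/2f) we get f = h / (2·tan(α/2)).
With h = 32.9 mm and α/2 = 30.5°, tan(α/2) ≈ 0.58905, so f ≈ 32.9 / 1.17809 ≈ 27.9266 mm.

27.93 mm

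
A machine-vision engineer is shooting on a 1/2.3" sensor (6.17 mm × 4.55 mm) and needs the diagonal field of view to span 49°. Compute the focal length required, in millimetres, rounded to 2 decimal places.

8.41 mm

Sensor diagonal = √(6.17² + 4.55²) = √58.7714 ≈ 7.6663 mm.
From α = 2·arctan(d/2f) we get f = d / (2·tan(α/2)).
With d = 7.6663 mm and α/2 = 24.5°, tan(α/2) ≈ 0.45573, so f ≈ 7.6663 / 0.91145 ≈ 8.4110 mm.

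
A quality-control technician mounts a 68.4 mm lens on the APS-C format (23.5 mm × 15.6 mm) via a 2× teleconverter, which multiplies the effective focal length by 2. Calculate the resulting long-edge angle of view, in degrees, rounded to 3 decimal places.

Effective focal length f = 68.4 × 2 = 136.8 mm.
α = 2·arctan(23.5 / (2 × 136.8)) = 2·arctan(0.08589) ≈ 9.8184°.

9.818°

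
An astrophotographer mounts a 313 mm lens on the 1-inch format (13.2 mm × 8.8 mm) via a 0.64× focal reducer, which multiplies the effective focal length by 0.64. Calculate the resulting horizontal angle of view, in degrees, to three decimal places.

3.774°

Effective focal length f = 313 × 0.64 = 200.32 mm.
α = 2·arctan(13.2 / (2 × 200.32)) = 2·arctan(0.03295) ≈ 3.7741°.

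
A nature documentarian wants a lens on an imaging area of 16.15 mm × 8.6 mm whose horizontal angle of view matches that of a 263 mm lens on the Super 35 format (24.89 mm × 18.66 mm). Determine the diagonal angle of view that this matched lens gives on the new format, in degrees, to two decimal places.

6.14°

Equal horizontal AOV ⇒ f₂ = f₁ · 16.15/24.89 = 263 × 0.64885 ≈ 170.6489 mm.
Sensor diagonal = √(16.15² + 8.6²) = √334.7825 ≈ 18.2971 mm.
Diagonal AOV on the new format = 2·arctan(18.2971 / (2 × 170.6489)) = 2·arctan(0.05361) ≈ 6.1374°.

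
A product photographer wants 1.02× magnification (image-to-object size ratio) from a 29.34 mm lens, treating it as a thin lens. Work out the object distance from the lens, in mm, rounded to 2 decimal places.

58.10 mm

With m = dᵢ/dₒ and 1/f = 1/dₒ + 1/dᵢ, substituting dᵢ = m·dₒ gives 1/f = (1 + 1/m)/dₒ, hence dₒ = f·(1 + 1/m).
dₒ = 29.34 × (1 + 1/1.02) = 29.34 × 1.98039 ≈ 58.105 mm.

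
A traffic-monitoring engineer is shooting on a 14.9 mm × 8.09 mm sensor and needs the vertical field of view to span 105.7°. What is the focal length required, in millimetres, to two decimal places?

From α = 2·arctan(h/2f) we get f = h / (2·tan(α/2)).
With h = 8.09 mm and α/2 = 52.85°, tan(α/2) ≈ 1.31984, so f ≈ 8.09 / 2.63968 ≈ 3.0648 mm.

3.06 mm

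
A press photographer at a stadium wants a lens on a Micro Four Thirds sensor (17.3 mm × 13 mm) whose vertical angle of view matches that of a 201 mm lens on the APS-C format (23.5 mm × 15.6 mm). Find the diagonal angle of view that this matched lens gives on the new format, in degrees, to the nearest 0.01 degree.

7.39°

Equal vertical AOV ⇒ f₂ = f₁ · 13/15.6 = 201 × 0.83333 ≈ 167.5000 mm.
Sensor diagonal = √(17.3² + 13²) = √468.2900 ≈ 21.6400 mm.
Diagonal AOV on the new format = 2·arctan(21.6400 / (2 × 167.5000)) = 2·arctan(0.06460) ≈ 7.3920°.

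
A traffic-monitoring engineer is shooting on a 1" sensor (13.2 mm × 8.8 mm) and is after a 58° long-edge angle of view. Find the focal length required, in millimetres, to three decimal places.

11.907 mm

From α = 2·arctan(w/2f) we get f = w / (2·tan(α/2)).
With w = 13.2 mm and α/2 = 29°, tan(α/2) ≈ 0.55431, so f ≈ 13.2 / 1.10862 ≈ 11.9067 mm.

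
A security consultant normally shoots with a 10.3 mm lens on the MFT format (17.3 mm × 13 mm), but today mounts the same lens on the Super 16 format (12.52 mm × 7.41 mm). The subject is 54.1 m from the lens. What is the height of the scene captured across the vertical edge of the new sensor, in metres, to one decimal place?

38.9 m

The focal length stays 10.3 mm; the relevant sensor dimension is now h = 7.41 mm. Object distance dₒ = 54.1 m = 54100 mm.
Thin-lens field height W = h·(dₒ − f)/f = 7.41 × (54100 − 10.3)/10.3 ≈ 38913.075 mm = 38.9131 m.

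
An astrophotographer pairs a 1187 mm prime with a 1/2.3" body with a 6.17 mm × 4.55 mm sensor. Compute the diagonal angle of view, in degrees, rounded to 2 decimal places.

Sensor diagonal = √(6.17² + 4.55²) = √58.7714 ≈ 7.6663 mm.
Angle of view α = 2·arctan(d/2f) with d = 7.6663 mm and f = 1187 mm.
d/2f = 0.00323; arctan(0.00323) ≈ 0.1850°, so α ≈ 0.3700°.

0.37°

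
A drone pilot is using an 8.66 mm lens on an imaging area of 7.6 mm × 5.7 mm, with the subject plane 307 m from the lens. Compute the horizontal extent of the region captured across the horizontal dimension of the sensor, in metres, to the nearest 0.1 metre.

269.4 m

dₒ: 307 m = 307000 mm.
Similar triangles through the lens centre give W/dₒ = w/dᵢ; with 1/f = 1/dₒ + 1/dᵢ this gives W = w·(dₒ − f)/f.
W = 7.6 mm × (307000 − 8.66) / 8.66 = 7.6 × 35449.3464 ≈ 269415.033 mm = 269.415 m.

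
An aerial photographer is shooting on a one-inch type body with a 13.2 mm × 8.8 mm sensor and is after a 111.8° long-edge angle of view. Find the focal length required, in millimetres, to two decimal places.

4.47 mm

From α = 2·arctan(w/2f) we get f = w / (2·tan(α/2)).
With w = 13.2 mm and α/2 = 55.9°, tan(α/2) ≈ 1.47699, so f ≈ 13.2 / 2.95399 ≈ 4.4685 mm.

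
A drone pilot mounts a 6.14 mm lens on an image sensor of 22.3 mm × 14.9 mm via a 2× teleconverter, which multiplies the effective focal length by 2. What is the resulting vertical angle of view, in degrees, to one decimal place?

Effective focal length f = 6.14 × 2 = 12.28 mm.
α = 2·arctan(14.9 / (2 × 12.28)) = 2·arctan(0.60668) ≈ 62.4885°.

62.5°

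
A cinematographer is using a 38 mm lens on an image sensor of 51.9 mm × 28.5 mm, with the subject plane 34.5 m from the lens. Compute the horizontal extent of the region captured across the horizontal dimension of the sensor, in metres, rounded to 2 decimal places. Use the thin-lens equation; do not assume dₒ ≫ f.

47.07 m

dₒ: 34.5 m = 34500 mm.
Similar triangles through the lens centre give W/dₒ = w/dᵢ; with 1/f = 1/dₒ + 1/dᵢ this gives W = w·(dₒ − f)/f.
W = 51.9 mm × (34500 − 38) / 38 = 51.9 × 906.8947 ≈ 47067.837 mm = 47.0678 m.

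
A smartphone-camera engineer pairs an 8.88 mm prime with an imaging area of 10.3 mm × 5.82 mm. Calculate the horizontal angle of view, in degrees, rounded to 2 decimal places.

Angle of view α = 2·arctan(w/2f) with w = 10.3 mm and f = 8.88 mm.
w/2f = 0.57995; arctan(0.57995) ≈ 30.1118°, so α ≈ 60.2236°.

60.22°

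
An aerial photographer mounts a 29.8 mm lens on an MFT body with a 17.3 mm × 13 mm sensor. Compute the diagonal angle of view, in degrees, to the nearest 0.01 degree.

Sensor diagonal = √(17.3² + 13²) = √468.2900 ≈ 21.6400 mm.
Angle of view α = 2·arctan(d/2f) with d = 21.6400 mm and f = 29.8 mm.
d/2f = 0.36309; arctan(0.36309) ≈ 19.9553°, so α ≈ 39.9106°.

39.91°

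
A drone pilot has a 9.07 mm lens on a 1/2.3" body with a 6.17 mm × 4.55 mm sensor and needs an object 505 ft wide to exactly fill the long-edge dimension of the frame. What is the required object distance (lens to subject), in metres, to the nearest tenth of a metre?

W: 505 ft × 304.8 mm/ft = 153924.00 mm.
Magnification m = w/W = dᵢ/dₒ; combined with 1/f = 1/dₒ + 1/dᵢ this gives dₒ = f·(1 + W/w).
dₒ = 9.07 mm × (1 + 153924/6.17) = 9.07 × 24948.1629 ≈ 226279.837 mm = 226.28 m.

226.3 m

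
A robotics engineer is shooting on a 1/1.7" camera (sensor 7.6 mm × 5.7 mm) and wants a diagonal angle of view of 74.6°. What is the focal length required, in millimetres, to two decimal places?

6.24 mm

Sensor diagonal = √(7.6² + 5.7²) = √90.2500 ≈ 9.5000 mm.
From α = 2·arctan(d/2f) we get f = d / (2·tan(α/2)).
With d = 9.5000 mm and α/2 = 37.3°, tan(α/2) ≈ 0.76180, so f ≈ 9.5000 / 1.52359 ≈ 6.2353 mm.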